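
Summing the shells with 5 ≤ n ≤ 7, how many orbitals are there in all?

Shell n has n² orbitals: 5²=25 + 6²=36 + 7²=49 = 110 orbitals.

110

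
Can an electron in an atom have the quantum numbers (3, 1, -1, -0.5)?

n = 3 is a positive integer. l = 1 satisfies 0 ≤ l ≤ n−1 = 2. ml = -1 lies in the range −l … +l (here −1 … 1). ms = -1/2 is one of ±1/2.
All four constraints are satisfied.

Valid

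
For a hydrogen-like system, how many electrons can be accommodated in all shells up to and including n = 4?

60

Total orbitals = 1² + 2² + 3² + 4² = 30. Doubling for spin gives 60 electrons.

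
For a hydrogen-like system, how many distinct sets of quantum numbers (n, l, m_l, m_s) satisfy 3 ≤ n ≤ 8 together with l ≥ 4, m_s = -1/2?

Per-shell orbital counts meeting the constraint:
n=5 → 9; n=6 → 20; n=7 → 33; n=8 → 48.
Orbitals: 9 + 20 + 33 + 48 = 110. With m_s fixed to -1/2 there is one state per orbital, so 110 states.

110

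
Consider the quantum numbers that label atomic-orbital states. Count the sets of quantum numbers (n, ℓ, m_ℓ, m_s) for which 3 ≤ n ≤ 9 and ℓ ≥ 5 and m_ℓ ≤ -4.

Count contributing orbitals for each principal shell:
n=6 → 2; n=7 → 5; n=8 → 9; n=9 → 14.
Orbitals: 2 + 5 + 9 + 14 = 30. Including both spin states (m_s = ±1/2) gives 2 × 30 = 60 states.

60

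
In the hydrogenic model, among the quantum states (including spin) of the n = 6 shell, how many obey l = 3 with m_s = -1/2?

With n = 6 the allowed l are 0, 1, …, 5.
Contributions: l=3 → 7.
Orbitals: 7. With m_s fixed to a single value there is one state per orbital, giving 7 states.

7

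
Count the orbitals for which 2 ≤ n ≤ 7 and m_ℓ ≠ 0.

For each n in the range, tally the orbitals obeying m_ℓ ≠ 0:
n=2 → 2; n=3 → 6; n=4 → 12; n=5 → 20; n=6 → 30; n=7 → 42.
Total orbitals: 2 + 6 + 12 + 20 + 30 + 42 = 112.

112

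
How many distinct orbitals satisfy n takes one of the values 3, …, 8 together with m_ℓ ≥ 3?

Work shell by shell — for each n, count the (ℓ, m_ℓ) pairs that satisfy m_ℓ ≥ 3:
n=4 → 1; n=5 → 3; n=6 → 6; n=7 → 10; n=8 → 15.
Total orbitals: 1 + 3 + 6 + 10 + 15 = 35.

35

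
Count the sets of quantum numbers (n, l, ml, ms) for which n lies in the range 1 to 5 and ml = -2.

Go shell by shell, enumerating (l, ml) with ml = -2:
n=3 → 1; n=4 → 2; n=5 → 3.
Orbitals: 1 + 2 + 3 = 6. Including both spin states (ms = ±1/2) gives 2 × 6 = 12 states.

12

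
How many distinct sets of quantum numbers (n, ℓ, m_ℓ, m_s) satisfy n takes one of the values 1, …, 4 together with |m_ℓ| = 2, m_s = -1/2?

Go shell by shell, enumerating (ℓ, m_ℓ) with |m_ℓ| = 2:
n=3 → 2; n=4 → 4.
Orbitals: 2 + 4 = 6. With m_s fixed to -1/2 there is one state per orbital, so 6 states.

6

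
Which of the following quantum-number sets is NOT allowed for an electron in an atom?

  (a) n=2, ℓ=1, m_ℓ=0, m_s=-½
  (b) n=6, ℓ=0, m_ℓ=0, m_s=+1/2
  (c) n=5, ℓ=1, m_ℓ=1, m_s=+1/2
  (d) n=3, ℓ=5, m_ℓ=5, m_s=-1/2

(d)

(d) has ℓ = 5 ≥ n = 3, violating 0 ≤ ℓ ≤ n−1.
The remaining sets (a), (b), (c) satisfy all four rules.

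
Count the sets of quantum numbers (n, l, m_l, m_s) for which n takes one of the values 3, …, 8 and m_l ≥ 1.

166

Work shell by shell — for each n, count the (l, m_l) pairs that satisfy m_l ≥ 1:
n=3 → 3; n=4 → 6; n=5 → 10; n=6 → 15; n=7 → 21; n=8 → 28.
Orbitals: 3 + 6 + 10 + 15 + 21 + 28 = 83. Including both spin states (m_s = ±1/2) gives 2 × 83 = 166 states.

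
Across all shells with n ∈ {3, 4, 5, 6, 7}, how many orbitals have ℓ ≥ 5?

35

Treat each shell separately and count matching orbitals:
n=6 → 11; n=7 → 24.
Total orbitals: 11 + 24 = 35.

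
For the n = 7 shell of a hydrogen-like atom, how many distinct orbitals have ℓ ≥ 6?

For n = 7, ℓ ranges over 0 … 6.
Contributions: ℓ=6 → 13.
Total orbitals: 13.

13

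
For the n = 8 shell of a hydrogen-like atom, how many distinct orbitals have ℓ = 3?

Go through ℓ = 0, …, 7 (the values permitted for n = 8).
Per ℓ-value: ℓ=3 → 7.
Total orbitals: 7.

7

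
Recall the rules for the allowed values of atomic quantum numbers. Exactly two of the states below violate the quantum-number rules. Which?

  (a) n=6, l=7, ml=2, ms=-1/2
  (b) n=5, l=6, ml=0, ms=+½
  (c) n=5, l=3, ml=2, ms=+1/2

(a) has l = 7 ≥ n = 6, violating 0 ≤ l ≤ n−1.
(b) has l = 6 ≥ n = 5, violating 0 ≤ l ≤ n−1.
The remaining set (c) satisfies all four rules.

(a) and (b)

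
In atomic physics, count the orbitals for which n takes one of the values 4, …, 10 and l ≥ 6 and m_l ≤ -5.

30

Treat each shell separately and count matching orbitals:
n=7 → 2; n=8 → 5; n=9 → 9; n=10 → 14.
Total orbitals: 2 + 5 + 9 + 14 = 30.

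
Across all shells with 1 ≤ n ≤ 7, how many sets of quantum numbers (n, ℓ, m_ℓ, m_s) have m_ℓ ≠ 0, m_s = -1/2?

Count contributing orbitals for each principal shell:
n=2 → 2; n=3 → 6; n=4 → 12; n=5 → 20; n=6 → 30; n=7 → 42.
Orbitals: 2 + 6 + 12 + 20 + 30 + 42 = 112. With m_s fixed to -1/2 there is one state per orbital, so 112 states.

112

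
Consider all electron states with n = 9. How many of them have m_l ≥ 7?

For n = 9, l ranges over 0 … 8.
Contributions: l=7 → 1; l=8 → 2.
Orbitals: 1 + 2 = 3. Each orbital carries two spin states, so 3 × 2 = 6 states.

6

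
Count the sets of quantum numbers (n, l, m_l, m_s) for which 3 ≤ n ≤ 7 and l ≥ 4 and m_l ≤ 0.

68

Per-shell orbital counts meeting the constraint:
n=5 → 5; n=6 → 11; n=7 → 18.
Orbitals: 5 + 11 + 18 = 34. Including both spin states (m_s = ±1/2) gives 2 × 34 = 68 states.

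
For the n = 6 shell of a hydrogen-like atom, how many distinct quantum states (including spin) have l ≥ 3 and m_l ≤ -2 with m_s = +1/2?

9

The n = 6 shell has l = 0 through 5; check each.
Contributions: l=3 → 2; l=4 → 3; l=5 → 4.
Orbitals: 2 + 3 + 4 = 9. With m_s fixed to a single value there is one state per orbital, giving 9 states.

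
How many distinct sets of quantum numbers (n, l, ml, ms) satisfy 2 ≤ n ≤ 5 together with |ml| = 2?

24

Per-shell orbital counts meeting the constraint:
n=3 → 2; n=4 → 4; n=5 → 6.
Orbitals: 2 + 4 + 6 = 12. Including both spin states (ms = ±1/2) gives 2 × 12 = 24 states.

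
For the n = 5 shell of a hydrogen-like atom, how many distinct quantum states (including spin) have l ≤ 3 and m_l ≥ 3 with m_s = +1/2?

With n = 5 the allowed l are 0, 1, …, 4.
Orbitals with l ≤ 3 and m_l ≥ 3, by l: l=3 → 1.
Orbitals: 1. With m_s fixed to a single value there is one state per orbital, giving 1 state.

1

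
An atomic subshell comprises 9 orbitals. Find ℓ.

2ℓ+1 = 9 gives ℓ = 4.

ℓ = 4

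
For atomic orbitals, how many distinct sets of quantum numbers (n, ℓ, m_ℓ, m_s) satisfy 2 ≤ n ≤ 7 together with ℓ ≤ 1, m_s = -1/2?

24

Count contributing orbitals for each principal shell:
n=2 → 4; n=3 → 4; n=4 → 4; n=5 → 4; n=6 → 4; n=7 → 4.
Orbitals: 4 + 4 + 4 + 4 + 4 + 4 = 24. With m_s fixed to -1/2 there is one state per orbital, so 24 states.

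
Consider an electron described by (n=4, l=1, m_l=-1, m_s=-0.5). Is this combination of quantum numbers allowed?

n = 4 is a positive integer. l = 1 satisfies 0 ≤ l ≤ n−1 = 3. m_l = -1 lies in the range −l … +l (here −1 … 1). m_s = -1/2 is one of ±1/2.
All four constraints are satisfied.

Allowed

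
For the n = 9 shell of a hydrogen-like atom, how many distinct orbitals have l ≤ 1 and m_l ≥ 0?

3

With n = 9 the allowed l are 0, 1, …, 8.
Contributions: l=0 → 1; l=1 → 2.
Total orbitals: 1 + 2 = 3.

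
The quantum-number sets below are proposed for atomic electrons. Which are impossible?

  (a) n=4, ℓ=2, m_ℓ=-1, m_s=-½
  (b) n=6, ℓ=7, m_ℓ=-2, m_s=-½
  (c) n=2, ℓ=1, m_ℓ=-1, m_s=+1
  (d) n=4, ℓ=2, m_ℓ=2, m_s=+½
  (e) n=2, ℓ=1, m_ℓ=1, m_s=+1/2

(b) and (c)

(b) has ℓ = 7 ≥ n = 6, violating 0 ≤ ℓ ≤ n−1.
(c) has m_s = +1, but an electron's spin must be ±1/2.
The remaining sets (a), (d), (e) satisfy all four rules.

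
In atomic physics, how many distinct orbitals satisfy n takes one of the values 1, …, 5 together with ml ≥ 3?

For each n in the range, tally the orbitals obeying ml ≥ 3:
n=4 → 1; n=5 → 3.
Total orbitals: 1 + 3 = 4.

4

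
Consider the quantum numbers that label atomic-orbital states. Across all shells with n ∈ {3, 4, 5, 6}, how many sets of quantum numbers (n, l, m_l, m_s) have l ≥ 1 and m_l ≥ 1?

68

Work shell by shell — for each n, count the (l, m_l) pairs that satisfy l ≥ 1 and m_l ≥ 1:
n=3 → 3; n=4 → 6; n=5 → 10; n=6 → 15.
Orbitals: 3 + 6 + 10 + 15 = 34. Including both spin states (m_s = ±1/2) gives 2 × 34 = 68 states.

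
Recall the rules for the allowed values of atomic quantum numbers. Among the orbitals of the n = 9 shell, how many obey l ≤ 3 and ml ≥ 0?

10

The (l, ml) pairs meeting l ≤ 3 and ml ≥ 0 give: l=0 → 1; l=1 → 2; l=2 → 3; l=3 → 4.
Total orbitals: 1 + 2 + 3 + 4 = 10.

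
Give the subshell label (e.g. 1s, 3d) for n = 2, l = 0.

2s

l = 0 corresponds to the letter 's', so the subshell is 2s.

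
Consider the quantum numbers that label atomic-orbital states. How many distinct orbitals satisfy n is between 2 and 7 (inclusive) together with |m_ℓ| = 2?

30

Per-shell orbital counts meeting the constraint:
n=3 → 2; n=4 → 4; n=5 → 6; n=6 → 8; n=7 → 10.
Total orbitals: 2 + 4 + 6 + 8 + 10 = 30.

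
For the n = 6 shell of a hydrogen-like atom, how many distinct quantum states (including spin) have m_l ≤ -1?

30

Go through l = 0, …, 5 (the values permitted for n = 6).
The (l, m_l) pairs meeting m_l ≤ -1 give: l=1 → 1; l=2 → 2; l=3 → 3; l=4 → 4; l=5 → 5.
Orbitals: 1 + 2 + 3 + 4 + 5 = 15. Each orbital carries two spin states, so 15 × 2 = 30 states.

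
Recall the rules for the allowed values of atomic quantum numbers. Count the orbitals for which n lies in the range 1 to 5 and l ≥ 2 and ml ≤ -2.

10

Treat each shell separately and count matching orbitals:
n=3 → 1; n=4 → 3; n=5 → 6.
Total orbitals: 1 + 3 + 6 = 10.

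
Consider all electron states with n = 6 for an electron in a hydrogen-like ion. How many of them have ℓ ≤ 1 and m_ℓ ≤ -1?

2

For n = 6, ℓ ranges over 0 … 5.
The (ℓ, m_ℓ) pairs meeting ℓ ≤ 1 and m_ℓ ≤ -1 give: ℓ=1 → 1.
Orbitals: 1. Each orbital carries two spin states, so 1 × 2 = 2 states.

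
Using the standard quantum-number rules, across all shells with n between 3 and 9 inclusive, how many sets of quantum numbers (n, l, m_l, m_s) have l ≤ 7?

Treat each shell separately and count matching orbitals:
n=3 → 9; n=4 → 16; n=5 → 25; n=6 → 36; n=7 → 49; n=8 → 64; n=9 → 64.
Orbitals: 9 + 16 + 25 + 36 + 49 + 64 + 64 = 263. Including both spin states (m_s = ±1/2) gives 2 × 263 = 526 states.

526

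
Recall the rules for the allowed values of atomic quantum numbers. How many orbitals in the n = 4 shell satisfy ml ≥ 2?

3

With n = 4 the allowed l are 0, 1, …, 3.
Orbitals with ml ≥ 2, by l: l=2 → 1; l=3 → 2.
Total orbitals: 1 + 2 = 3.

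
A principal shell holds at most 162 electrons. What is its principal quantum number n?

n = 9

2n² = 162 ⇒ n² = 81 ⇒ n = 9.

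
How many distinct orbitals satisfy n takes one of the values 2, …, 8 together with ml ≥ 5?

Go shell by shell, enumerating (l, ml) with ml ≥ 5:
n=6 → 1; n=7 → 3; n=8 → 6.
Total orbitals: 1 + 3 + 6 = 10.

10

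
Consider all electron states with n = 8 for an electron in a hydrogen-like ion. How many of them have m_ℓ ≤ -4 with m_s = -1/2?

10

Contributions: ℓ=4 → 1; ℓ=5 → 2; ℓ=6 → 3; ℓ=7 → 4.
Orbitals: 1 + 2 + 3 + 4 = 10. With m_s fixed to a single value there is one state per orbital, giving 10 states.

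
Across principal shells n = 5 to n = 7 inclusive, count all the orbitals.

Shell n has n² orbitals: 5²=25 + 6²=36 + 7²=49 = 110 orbitals.

110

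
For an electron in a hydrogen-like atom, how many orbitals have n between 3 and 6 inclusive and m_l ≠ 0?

68

For each n in the range, tally the orbitals obeying m_l ≠ 0:
n=3 → 6; n=4 → 12; n=5 → 20; n=6 → 30.
Total orbitals: 6 + 12 + 20 + 30 = 68.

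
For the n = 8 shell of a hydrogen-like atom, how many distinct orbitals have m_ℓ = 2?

6

With n = 8 the allowed ℓ are 0, 1, …, 7.
Orbitals with m_ℓ = 2, by ℓ: ℓ=2 → 1; ℓ=3 → 1; ℓ=4 → 1; ℓ=5 → 1; ℓ=6 → 1; ℓ=7 → 1.
Total orbitals: 1 + 1 + 1 + 1 + 1 + 1 = 6.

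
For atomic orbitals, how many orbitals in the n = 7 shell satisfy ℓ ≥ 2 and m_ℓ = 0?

For n = 7, ℓ ranges over 0 … 6.
Contributions: ℓ=2 → 1; ℓ=3 → 1; ℓ=4 → 1; ℓ=5 → 1; ℓ=6 → 1.
Total orbitals: 1 + 1 + 1 + 1 + 1 = 5.

5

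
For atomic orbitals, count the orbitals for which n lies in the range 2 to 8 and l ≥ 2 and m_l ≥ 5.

10

Work shell by shell — for each n, count the (l, m_l) pairs that satisfy l ≥ 2 and m_l ≥ 5:
n=6 → 1; n=7 → 3; n=8 → 6.
Total orbitals: 1 + 3 + 6 = 10.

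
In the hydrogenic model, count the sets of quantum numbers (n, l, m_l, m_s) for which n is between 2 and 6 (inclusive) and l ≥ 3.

For each n in the range, tally the orbitals obeying l ≥ 3:
n=4 → 7; n=5 → 16; n=6 → 27.
Orbitals: 7 + 16 + 27 = 50. Including both spin states (m_s = ±1/2) gives 2 × 50 = 100 states.

100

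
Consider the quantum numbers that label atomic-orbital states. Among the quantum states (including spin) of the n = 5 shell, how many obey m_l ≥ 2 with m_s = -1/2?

With n = 5 the allowed l are 0, 1, …, 4.
Orbitals with m_l ≥ 2, by l: l=2 → 1; l=3 → 2; l=4 → 3.
Orbitals: 1 + 2 + 3 = 6. With m_s fixed to a single value there is one state per orbital, giving 6 states.

6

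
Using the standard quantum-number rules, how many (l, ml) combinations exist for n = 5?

The n = 5 shell contains n² = 5² = 25 orbitals.

25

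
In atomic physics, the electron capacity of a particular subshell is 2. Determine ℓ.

ℓ = 0 (s)

2(2ℓ+1) = 2 ⇒ 2ℓ+1 = 1 ⇒ ℓ = 0.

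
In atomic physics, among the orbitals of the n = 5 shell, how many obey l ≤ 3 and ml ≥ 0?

10

Go through l = 0, …, 4 (the values permitted for n = 5).
Per l-value: l=0 → 1; l=1 → 2; l=2 → 3; l=3 → 4.
Total orbitals: 1 + 2 + 3 + 4 = 10.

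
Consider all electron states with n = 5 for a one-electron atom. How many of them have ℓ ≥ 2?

Go through ℓ = 0, …, 4 (the values permitted for n = 5).
The (ℓ, m_ℓ) pairs meeting ℓ ≥ 2 give: ℓ=2 → 5; ℓ=3 → 7; ℓ=4 → 9.
Orbitals: 5 + 7 + 9 = 21. Each orbital carries two spin states, so 21 × 2 = 42 states.

42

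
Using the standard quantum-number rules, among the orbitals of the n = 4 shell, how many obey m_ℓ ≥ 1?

The n = 4 shell has ℓ = 0 through 3; check each.
Per ℓ-value: ℓ=1 → 1; ℓ=2 → 2; ℓ=3 → 3.
Total orbitals: 1 + 2 + 3 = 6.

6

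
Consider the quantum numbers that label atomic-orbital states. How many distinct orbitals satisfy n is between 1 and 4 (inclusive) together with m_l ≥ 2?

Go shell by shell, enumerating (l, m_l) with m_l ≥ 2:
n=3 → 1; n=4 → 3.
Total orbitals: 1 + 3 = 4.

4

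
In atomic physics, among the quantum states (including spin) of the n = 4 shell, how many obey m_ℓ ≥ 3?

Orbitals with m_ℓ ≥ 3, by ℓ: ℓ=3 → 1.
Orbitals: 1. Each orbital carries two spin states, so 1 × 2 = 2 states.

2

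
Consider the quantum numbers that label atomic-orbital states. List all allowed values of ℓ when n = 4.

ℓ is an integer with 0 ≤ ℓ ≤ n−1, so for n = 4: ℓ = 0, 1, 2, 3.

0, 1, 2, 3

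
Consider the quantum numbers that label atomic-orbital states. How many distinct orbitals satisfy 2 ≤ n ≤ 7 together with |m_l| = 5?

Treat each shell separately and count matching orbitals:
n=6 → 2; n=7 → 4.
Total orbitals: 2 + 4 = 6.

6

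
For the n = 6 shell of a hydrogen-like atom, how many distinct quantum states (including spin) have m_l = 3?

The n = 6 shell has l = 0 through 5; check each.
Orbitals with m_l = 3, by l: l=3 → 1; l=4 → 1; l=5 → 1.
Orbitals: 1 + 1 + 1 = 3. Each orbital carries two spin states, so 3 × 2 = 6 states.

6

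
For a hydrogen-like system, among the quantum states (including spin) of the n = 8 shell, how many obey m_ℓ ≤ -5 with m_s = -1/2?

Go through ℓ = 0, …, 7 (the values permitted for n = 8).
The (ℓ, m_ℓ) pairs meeting m_ℓ ≤ -5 give: ℓ=5 → 1; ℓ=6 → 2; ℓ=7 → 3.
Orbitals: 1 + 2 + 3 = 6. With m_s fixed to a single value there is one state per orbital, giving 6 states.

6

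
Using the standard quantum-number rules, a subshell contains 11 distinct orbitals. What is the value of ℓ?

ℓ = 5 (h)

2ℓ+1 = 11 gives ℓ = 5.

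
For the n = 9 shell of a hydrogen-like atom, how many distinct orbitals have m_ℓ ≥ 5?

With n = 9 the allowed ℓ are 0, 1, …, 8.
Orbitals with m_ℓ ≥ 5, by ℓ: ℓ=5 → 1; ℓ=6 → 2; ℓ=7 → 3; ℓ=8 → 4.
Total orbitals: 1 + 2 + 3 + 4 = 10.

10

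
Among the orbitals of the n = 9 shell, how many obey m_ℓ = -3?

6

Contributions: ℓ=3 → 1; ℓ=4 → 1; ℓ=5 → 1; ℓ=6 → 1; ℓ=7 → 1; ℓ=8 → 1.
Total orbitals: 1 + 1 + 1 + 1 + 1 + 1 = 6.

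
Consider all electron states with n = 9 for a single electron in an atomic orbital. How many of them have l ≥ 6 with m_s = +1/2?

Per l-value: l=6 → 13; l=7 → 15; l=8 → 17.
Orbitals: 13 + 15 + 17 = 45. With m_s fixed to a single value there is one state per orbital, giving 45 states.

45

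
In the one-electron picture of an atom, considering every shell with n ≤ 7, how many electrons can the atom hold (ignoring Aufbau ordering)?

Total orbitals = 1² + 2² + 3² + 4² + 5² + 6² + 7² = 140. Doubling for spin gives 280 electrons.

280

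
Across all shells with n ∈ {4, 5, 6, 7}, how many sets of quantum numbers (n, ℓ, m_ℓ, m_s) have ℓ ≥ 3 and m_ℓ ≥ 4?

20

Work shell by shell — for each n, count the (ℓ, m_ℓ) pairs that satisfy ℓ ≥ 3 and m_ℓ ≥ 4:
n=5 → 1; n=6 → 3; n=7 → 6.
Orbitals: 1 + 3 + 6 = 10. Including both spin states (m_s = ±1/2) gives 2 × 10 = 20 states.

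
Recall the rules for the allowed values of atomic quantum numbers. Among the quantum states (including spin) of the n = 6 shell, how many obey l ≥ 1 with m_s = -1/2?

Per l-value: l=1 → 3; l=2 → 5; l=3 → 7; l=4 → 9; l=5 → 11.
Orbitals: 3 + 5 + 7 + 9 + 11 = 35. With m_s fixed to a single value there is one state per orbital, giving 35 states.

35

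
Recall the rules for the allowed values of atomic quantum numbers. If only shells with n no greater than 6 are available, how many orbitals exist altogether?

Total orbitals = 1² + 2² + 3² + 4² + 5² + 6² = 91.

91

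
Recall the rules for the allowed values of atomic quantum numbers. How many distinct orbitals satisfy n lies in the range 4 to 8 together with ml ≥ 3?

Count contributing orbitals for each principal shell:
n=4 → 1; n=5 → 3; n=6 → 6; n=7 → 10; n=8 → 15.
Total orbitals: 1 + 3 + 6 + 10 + 15 = 35.

35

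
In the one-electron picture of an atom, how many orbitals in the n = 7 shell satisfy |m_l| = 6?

With n = 7 the allowed l are 0, 1, …, 6.
The (l, m_l) pairs meeting |m_l| = 6 give: l=6 → 2.
Total orbitals: 2.

2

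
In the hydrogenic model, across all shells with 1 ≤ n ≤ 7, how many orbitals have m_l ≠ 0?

112

Count contributing orbitals for each principal shell:
n=2 → 2; n=3 → 6; n=4 → 12; n=5 → 20; n=6 → 30; n=7 → 42.
Total orbitals: 2 + 6 + 12 + 20 + 30 + 42 = 112.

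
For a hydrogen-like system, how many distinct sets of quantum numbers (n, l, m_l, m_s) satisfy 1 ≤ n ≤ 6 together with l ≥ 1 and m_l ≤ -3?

Count contributing orbitals for each principal shell:
n=4 → 1; n=5 → 3; n=6 → 6.
Orbitals: 1 + 3 + 6 = 10. Including both spin states (m_s = ±1/2) gives 2 × 10 = 20 states.

20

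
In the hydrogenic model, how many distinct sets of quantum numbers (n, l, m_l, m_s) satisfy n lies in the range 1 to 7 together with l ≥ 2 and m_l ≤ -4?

For each n in the range, tally the orbitals obeying l ≥ 2 and m_l ≤ -4:
n=5 → 1; n=6 → 3; n=7 → 6.
Orbitals: 1 + 3 + 6 = 10. Including both spin states (m_s = ±1/2) gives 2 × 10 = 20 states.

20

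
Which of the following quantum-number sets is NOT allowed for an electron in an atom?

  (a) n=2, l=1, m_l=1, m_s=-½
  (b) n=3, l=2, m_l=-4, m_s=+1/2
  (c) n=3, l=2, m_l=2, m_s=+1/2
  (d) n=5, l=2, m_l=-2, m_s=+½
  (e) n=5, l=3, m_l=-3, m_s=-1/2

(b)

(b) has |m_l| = 4 > l = 2, violating −l ≤ m_l ≤ l.
The remaining sets (a), (c), (d), (e) satisfy all four rules.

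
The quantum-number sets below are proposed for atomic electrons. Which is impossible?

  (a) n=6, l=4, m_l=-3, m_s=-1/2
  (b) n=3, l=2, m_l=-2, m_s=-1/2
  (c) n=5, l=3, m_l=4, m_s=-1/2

(c)

(c) has |m_l| = 4 > l = 3, violating −l ≤ m_l ≤ l.
The remaining sets (a), (b) satisfy all four rules.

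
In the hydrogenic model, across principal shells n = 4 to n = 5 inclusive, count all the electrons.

Shell n has n² orbitals: 4²=16 + 5²=25 = 41 orbitals.
Two spin states per orbital: 2 × 41 = 82 electrons.

82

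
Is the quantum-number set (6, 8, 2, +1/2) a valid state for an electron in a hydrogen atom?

The orbital quantum number must satisfy 0 ≤ l ≤ n−1. With n = 6 the allowed l values are 0, 1, 2, 3, 4, 5, so l = 8 is out of range.

No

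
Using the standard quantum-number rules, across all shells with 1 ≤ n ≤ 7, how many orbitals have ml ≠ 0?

112

Per-shell orbital counts meeting the constraint:
n=2 → 2; n=3 → 6; n=4 → 12; n=5 → 20; n=6 → 30; n=7 → 42.
Total orbitals: 2 + 6 + 12 + 20 + 30 + 42 = 112.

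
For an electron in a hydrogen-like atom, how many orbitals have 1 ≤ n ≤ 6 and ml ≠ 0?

70

Per-shell orbital counts meeting the constraint:
n=2 → 2; n=3 → 6; n=4 → 12; n=5 → 20; n=6 → 30.
Total orbitals: 2 + 6 + 12 + 20 + 30 = 70.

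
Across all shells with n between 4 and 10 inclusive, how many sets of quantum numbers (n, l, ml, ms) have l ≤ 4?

332

Per-shell orbital counts meeting the constraint:
n=4 → 16; n=5 → 25; n=6 → 25; n=7 → 25; n=8 → 25; n=9 → 25; n=10 → 25.
Orbitals: 16 + 25 + 25 + 25 + 25 + 25 + 25 = 166. Including both spin states (ms = ±1/2) gives 2 × 166 = 332 states.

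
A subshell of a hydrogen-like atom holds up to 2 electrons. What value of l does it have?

2(2l+1) = 2 ⇒ 2l+1 = 1 ⇒ l = 0.

l = 0 (s)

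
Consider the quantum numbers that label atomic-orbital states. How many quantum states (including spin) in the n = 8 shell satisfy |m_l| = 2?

With n = 8 the allowed l are 0, 1, …, 7.
Per l-value: l=2 → 2; l=3 → 2; l=4 → 2; l=5 → 2; l=6 → 2; l=7 → 2.
Orbitals: 2 + 2 + 2 + 2 + 2 + 2 = 12. Each orbital carries two spin states, so 12 × 2 = 24 states.

24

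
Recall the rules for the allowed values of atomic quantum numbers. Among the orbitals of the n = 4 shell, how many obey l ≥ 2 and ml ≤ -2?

3

For n = 4, l ranges over 0 … 3.
Contributions: l=2 → 1; l=3 → 2.
Total orbitals: 1 + 2 = 3.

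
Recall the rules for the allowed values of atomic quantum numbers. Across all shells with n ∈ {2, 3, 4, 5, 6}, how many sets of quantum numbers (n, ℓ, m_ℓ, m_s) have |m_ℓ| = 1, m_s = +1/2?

Count contributing orbitals for each principal shell:
n=2 → 2; n=3 → 4; n=4 → 6; n=5 → 8; n=6 → 10.
Orbitals: 2 + 4 + 6 + 8 + 10 = 30. With m_s fixed to +1/2 there is one state per orbital, so 30 states.

30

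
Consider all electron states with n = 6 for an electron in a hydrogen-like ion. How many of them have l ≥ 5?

For n = 6, l ranges over 0 … 5.
Per l-value: l=5 → 11.
Orbitals: 11. Each orbital carries two spin states, so 11 × 2 = 22 states.

22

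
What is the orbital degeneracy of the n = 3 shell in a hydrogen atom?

The n = 3 shell contains n² = 3² = 9 orbitals.

9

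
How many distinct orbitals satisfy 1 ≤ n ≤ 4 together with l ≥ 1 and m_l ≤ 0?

Go shell by shell, enumerating (l, m_l) with l ≥ 1 and m_l ≤ 0:
n=2 → 2; n=3 → 5; n=4 → 9.
Total orbitals: 2 + 5 + 9 = 16.

16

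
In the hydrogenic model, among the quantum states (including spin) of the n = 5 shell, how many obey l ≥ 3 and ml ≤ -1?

With n = 5 the allowed l are 0, 1, …, 4.
Per l-value: l=3 → 3; l=4 → 4.
Orbitals: 3 + 4 = 7. Each orbital carries two spin states, so 7 × 2 = 14 states.

14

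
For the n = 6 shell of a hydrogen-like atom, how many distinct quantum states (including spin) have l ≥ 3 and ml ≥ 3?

12

Go through l = 0, …, 5 (the values permitted for n = 6).
Contributions: l=3 → 1; l=4 → 2; l=5 → 3.
Orbitals: 1 + 2 + 3 = 6. Each orbital carries two spin states, so 6 × 2 = 12 states.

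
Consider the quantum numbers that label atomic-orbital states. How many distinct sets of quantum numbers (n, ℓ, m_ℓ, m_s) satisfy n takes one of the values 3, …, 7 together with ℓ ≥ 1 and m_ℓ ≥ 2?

70

For each n in the range, tally the orbitals obeying ℓ ≥ 1 and m_ℓ ≥ 2:
n=3 → 1; n=4 → 3; n=5 → 6; n=6 → 10; n=7 → 15.
Orbitals: 1 + 3 + 6 + 10 + 15 = 35. Including both spin states (m_s = ±1/2) gives 2 × 35 = 70 states.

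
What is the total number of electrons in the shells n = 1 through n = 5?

Shell n has n² orbitals: 1²=1 + 2²=4 + 3²=9 + 4²=16 + 5²=25 = 55 orbitals.
Two spin states per orbital: 2 × 55 = 110 electrons.

110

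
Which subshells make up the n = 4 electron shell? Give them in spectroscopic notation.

For n = 4, l runs from 0 to 3. In spectroscopic notation l = 0,1,2,… ↔ s,p,d,f,g,h,i, so the subshells are 4s, 4p, 4d, 4f.

4s, 4p, 4d, 4f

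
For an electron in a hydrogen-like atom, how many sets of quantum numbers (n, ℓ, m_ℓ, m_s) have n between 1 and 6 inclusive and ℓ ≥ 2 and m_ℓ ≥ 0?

Go shell by shell, enumerating (ℓ, m_ℓ) with ℓ ≥ 2 and m_ℓ ≥ 0:
n=3 → 3; n=4 → 7; n=5 → 12; n=6 → 18.
Orbitals: 3 + 7 + 12 + 18 = 40. Including both spin states (m_s = ±1/2) gives 2 × 40 = 80 states.

80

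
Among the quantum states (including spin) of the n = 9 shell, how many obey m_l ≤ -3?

42

With n = 9 the allowed l are 0, 1, …, 8.
Contributions: l=3 → 1; l=4 → 2; l=5 → 3; l=6 → 4; l=7 → 5; l=8 → 6.
Orbitals: 1 + 2 + 3 + 4 + 5 + 6 = 21. Each orbital carries two spin states, so 21 × 2 = 42 states.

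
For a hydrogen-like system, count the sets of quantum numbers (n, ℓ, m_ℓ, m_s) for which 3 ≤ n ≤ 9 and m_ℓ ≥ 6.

20

Per-shell orbital counts meeting the constraint:
n=7 → 1; n=8 → 3; n=9 → 6.
Orbitals: 1 + 3 + 6 = 10. Including both spin states (m_s = ±1/2) gives 2 × 10 = 20 states.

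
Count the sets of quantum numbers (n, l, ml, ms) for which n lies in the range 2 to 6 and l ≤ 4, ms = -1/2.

79

Count contributing orbitals for each principal shell:
n=2 → 4; n=3 → 9; n=4 → 16; n=5 → 25; n=6 → 25.
Orbitals: 4 + 9 + 16 + 25 + 25 = 79. With ms fixed to -1/2 there is one state per orbital, so 79 states.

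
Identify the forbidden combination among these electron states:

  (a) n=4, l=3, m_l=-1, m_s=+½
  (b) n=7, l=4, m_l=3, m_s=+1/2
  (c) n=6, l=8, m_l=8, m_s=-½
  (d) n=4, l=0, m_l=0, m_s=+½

(c) has l = 8 ≥ n = 6, violating 0 ≤ l ≤ n−1.
The remaining sets (a), (b), (d) satisfy all four rules.

(c)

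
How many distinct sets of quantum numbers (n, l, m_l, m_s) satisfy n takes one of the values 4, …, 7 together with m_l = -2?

28

For each n in the range, tally the orbitals obeying m_l = -2:
n=4 → 2; n=5 → 3; n=6 → 4; n=7 → 5.
Orbitals: 2 + 3 + 4 + 5 = 14. Including both spin states (m_s = ±1/2) gives 2 × 14 = 28 states.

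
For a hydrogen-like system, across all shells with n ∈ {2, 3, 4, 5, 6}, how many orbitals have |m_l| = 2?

20

Count contributing orbitals for each principal shell:
n=3 → 2; n=4 → 4; n=5 → 6; n=6 → 8.
Total orbitals: 2 + 4 + 6 + 8 = 20.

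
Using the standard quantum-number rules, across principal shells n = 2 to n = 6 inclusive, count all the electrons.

180

Shell n has n² orbitals: 2²=4 + 3²=9 + 4²=16 + 5²=25 + 6²=36 = 90 orbitals.
Two spin states per orbital: 2 × 90 = 180 electrons.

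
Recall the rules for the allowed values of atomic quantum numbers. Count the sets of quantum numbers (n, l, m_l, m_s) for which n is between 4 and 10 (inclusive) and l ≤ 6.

Per-shell orbital counts meeting the constraint:
n=4 → 16; n=5 → 25; n=6 → 36; n=7 → 49; n=8 → 49; n=9 → 49; n=10 → 49.
Orbitals: 16 + 25 + 36 + 49 + 49 + 49 + 49 = 273. Including both spin states (m_s = ±1/2) gives 2 × 273 = 546 states.

546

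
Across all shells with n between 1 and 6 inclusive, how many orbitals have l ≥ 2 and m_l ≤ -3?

Go shell by shell, enumerating (l, m_l) with l ≥ 2 and m_l ≤ -3:
n=4 → 1; n=5 → 3; n=6 → 6.
Total orbitals: 1 + 3 + 6 = 10.

10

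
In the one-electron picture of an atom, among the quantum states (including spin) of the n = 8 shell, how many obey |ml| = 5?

12

The n = 8 shell has l = 0 through 7; check each.
The (l, ml) pairs meeting |ml| = 5 give: l=5 → 2; l=6 → 2; l=7 → 2.
Orbitals: 2 + 2 + 2 = 6. Each orbital carries two spin states, so 6 × 2 = 12 states.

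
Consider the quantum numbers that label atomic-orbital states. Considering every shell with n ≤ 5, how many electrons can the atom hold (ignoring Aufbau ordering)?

110

Total orbitals = 1² + 2² + 3² + 4² + 5² = 55. Doubling for spin gives 110 electrons.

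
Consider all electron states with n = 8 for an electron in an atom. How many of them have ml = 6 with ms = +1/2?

2

Go through l = 0, …, 7 (the values permitted for n = 8).
The (l, ml) pairs meeting ml = 6 give: l=6 → 1; l=7 → 1.
Orbitals: 1 + 1 = 2. With ms fixed to a single value there is one state per orbital, giving 2 states.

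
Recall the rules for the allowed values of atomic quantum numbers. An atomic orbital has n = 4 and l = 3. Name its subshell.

4f

l = 3 corresponds to the letter 'f', so the subshell is 4f.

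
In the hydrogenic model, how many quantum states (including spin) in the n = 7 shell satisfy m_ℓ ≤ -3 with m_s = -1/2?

10

For n = 7, ℓ ranges over 0 … 6.
The (ℓ, m_ℓ) pairs meeting m_ℓ ≤ -3 give: ℓ=3 → 1; ℓ=4 → 2; ℓ=5 → 3; ℓ=6 → 4.
Orbitals: 1 + 2 + 3 + 4 = 10. With m_s fixed to a single value there is one state per orbital, giving 10 states.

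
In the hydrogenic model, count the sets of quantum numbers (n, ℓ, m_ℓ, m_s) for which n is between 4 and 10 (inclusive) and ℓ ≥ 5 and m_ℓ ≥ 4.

Count contributing orbitals for each principal shell:
n=6 → 2; n=7 → 5; n=8 → 9; n=9 → 14; n=10 → 20.
Orbitals: 2 + 5 + 9 + 14 + 20 = 50. Including both spin states (m_s = ±1/2) gives 2 × 50 = 100 states.

100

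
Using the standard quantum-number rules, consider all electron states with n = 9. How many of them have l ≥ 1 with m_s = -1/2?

The n = 9 shell has l = 0 through 8; check each.
Orbitals with l ≥ 1, by l: l=1 → 3; l=2 → 5; l=3 → 7; l=4 → 9; l=5 → 11; l=6 → 13; l=7 → 15; l=8 → 17.
Orbitals: 3 + 5 + 7 + 9 + 11 + 13 + 15 + 17 = 80. With m_s fixed to a single value there is one state per orbital, giving 80 states.

80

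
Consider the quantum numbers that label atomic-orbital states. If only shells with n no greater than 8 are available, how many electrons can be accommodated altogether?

Total orbitals = 1² + 2² + 3² + 4² + 5² + 6² + 7² + 8² = 204. Doubling for spin gives 408 electrons.

408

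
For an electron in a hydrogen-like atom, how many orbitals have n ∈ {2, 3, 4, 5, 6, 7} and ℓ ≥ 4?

62

Count contributing orbitals for each principal shell:
n=5 → 9; n=6 → 20; n=7 → 33.
Total orbitals: 9 + 20 + 33 = 62.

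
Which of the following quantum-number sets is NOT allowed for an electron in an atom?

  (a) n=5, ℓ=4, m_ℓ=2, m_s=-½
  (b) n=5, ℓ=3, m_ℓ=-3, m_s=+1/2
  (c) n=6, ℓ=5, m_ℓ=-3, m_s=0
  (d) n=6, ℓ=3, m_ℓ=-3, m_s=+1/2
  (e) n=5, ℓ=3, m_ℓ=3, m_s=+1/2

(c)

(c) has m_s = 0, but an electron's spin must be ±1/2.
The remaining sets (a), (b), (d), (e) satisfy all four rules.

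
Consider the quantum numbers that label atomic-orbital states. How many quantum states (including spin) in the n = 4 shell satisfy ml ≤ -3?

2

Go through l = 0, …, 3 (the values permitted for n = 4).
Orbitals with ml ≤ -3, by l: l=3 → 1.
Orbitals: 1. Each orbital carries two spin states, so 1 × 2 = 2 states.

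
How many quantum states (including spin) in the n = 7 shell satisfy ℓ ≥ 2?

90

With n = 7 the allowed ℓ are 0, 1, …, 6.
Orbitals with ℓ ≥ 2, by ℓ: ℓ=2 → 5; ℓ=3 → 7; ℓ=4 → 9; ℓ=5 → 11; ℓ=6 → 13.
Orbitals: 5 + 7 + 9 + 11 + 13 = 45. Each orbital carries two spin states, so 45 × 2 = 90 states.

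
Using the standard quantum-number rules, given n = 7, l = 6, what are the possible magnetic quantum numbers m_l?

-6, -5, -4, -3, -2, -1, 0, 1, 2, 3, 4, 5, 6

m_l takes every integer from −l to +l. With l = 6 that gives the 13 values -6, -5, -4, -3, -2, -1, 0, 1, 2, 3, 4, 5, 6.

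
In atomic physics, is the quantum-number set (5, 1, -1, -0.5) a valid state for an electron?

Yes

n = 5 is a positive integer. l = 1 satisfies 0 ≤ l ≤ n−1 = 4. m_l = -1 lies in the range −l … +l (here −1 … 1). m_s = -1/2 is one of ±1/2.
All four constraints are satisfied.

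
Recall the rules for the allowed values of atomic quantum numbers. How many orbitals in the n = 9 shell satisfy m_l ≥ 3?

21

With n = 9 the allowed l are 0, 1, …, 8.
Contributions: l=3 → 1; l=4 → 2; l=5 → 3; l=6 → 4; l=7 → 5; l=8 → 6.
Total orbitals: 1 + 2 + 3 + 4 + 5 + 6 = 21.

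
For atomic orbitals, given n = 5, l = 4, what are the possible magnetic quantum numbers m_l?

-4, -3, -2, -1, 0, 1, 2, 3, 4

m_l takes every integer from −l to +l. With l = 4 that gives the 9 values -4, -3, -2, -1, 0, 1, 2, 3, 4.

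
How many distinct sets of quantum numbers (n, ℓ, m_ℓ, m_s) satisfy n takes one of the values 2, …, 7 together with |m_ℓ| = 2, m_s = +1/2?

30

Work shell by shell — for each n, count the (ℓ, m_ℓ) pairs that satisfy |m_ℓ| = 2:
n=3 → 2; n=4 → 4; n=5 → 6; n=6 → 8; n=7 → 10.
Orbitals: 2 + 4 + 6 + 8 + 10 = 30. With m_s fixed to +1/2 there is one state per orbital, so 30 states.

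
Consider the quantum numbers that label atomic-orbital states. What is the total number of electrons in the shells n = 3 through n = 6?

172

Shell n has n² orbitals: 3²=9 + 4²=16 + 5²=25 + 6²=36 = 86 orbitals.
Two spin states per orbital: 2 × 86 = 172 electrons.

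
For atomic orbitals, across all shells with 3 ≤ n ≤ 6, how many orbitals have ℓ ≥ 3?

Go shell by shell, enumerating (ℓ, m_ℓ) with ℓ ≥ 3:
n=4 → 7; n=5 → 16; n=6 → 27.
Total orbitals: 7 + 16 + 27 = 50.

50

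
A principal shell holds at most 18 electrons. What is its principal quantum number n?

2n² = 18 ⇒ n² = 9 ⇒ n = 3.

n = 3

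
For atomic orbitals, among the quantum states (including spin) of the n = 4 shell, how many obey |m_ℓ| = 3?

With n = 4 the allowed ℓ are 0, 1, …, 3.
Contributions: ℓ=3 → 2.
Orbitals: 2. Each orbital carries two spin states, so 2 × 2 = 4 states.

4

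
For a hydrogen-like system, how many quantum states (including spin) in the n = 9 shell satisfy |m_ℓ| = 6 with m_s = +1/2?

6

Go through ℓ = 0, …, 8 (the values permitted for n = 9).
Contributions: ℓ=6 → 2; ℓ=7 → 2; ℓ=8 → 2.
Orbitals: 2 + 2 + 2 = 6. With m_s fixed to a single value there is one state per orbital, giving 6 states.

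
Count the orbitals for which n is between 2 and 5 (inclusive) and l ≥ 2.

38

Treat each shell separately and count matching orbitals:
n=3 → 5; n=4 → 12; n=5 → 21.
Total orbitals: 5 + 12 + 21 = 38.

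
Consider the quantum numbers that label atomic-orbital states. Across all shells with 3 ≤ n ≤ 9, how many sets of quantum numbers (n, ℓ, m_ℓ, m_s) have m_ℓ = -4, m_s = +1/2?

15

Treat each shell separately and count matching orbitals:
n=5 → 1; n=6 → 2; n=7 → 3; n=8 → 4; n=9 → 5.
Orbitals: 1 + 2 + 3 + 4 + 5 = 15. With m_s fixed to +1/2 there is one state per orbital, so 15 states.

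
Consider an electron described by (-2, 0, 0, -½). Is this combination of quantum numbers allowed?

Invalid

The principal quantum number must be a positive integer (n ≥ 1), but here n = -2.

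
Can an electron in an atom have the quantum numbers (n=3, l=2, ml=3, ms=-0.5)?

Not allowed

The magnetic quantum number must satisfy −l ≤ ml ≤ l. With l = 2, ml can only be -2, -1, 0, 1, 2, so ml = 3 is forbidden.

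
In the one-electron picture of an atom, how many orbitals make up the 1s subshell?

1

A subshell has 2l+1 orbitals; with l = 0, that's 1.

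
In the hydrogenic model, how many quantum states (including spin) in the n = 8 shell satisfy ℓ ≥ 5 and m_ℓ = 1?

6

For n = 8, ℓ ranges over 0 … 7.
Orbitals with ℓ ≥ 5 and m_ℓ = 1, by ℓ: ℓ=5 → 1; ℓ=6 → 1; ℓ=7 → 1.
Orbitals: 1 + 1 + 1 = 3. Each orbital carries two spin states, so 3 × 2 = 6 states.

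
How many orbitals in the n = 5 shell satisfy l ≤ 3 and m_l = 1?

3

The n = 5 shell has l = 0 through 4; check each.
Orbitals with l ≤ 3 and m_l = 1, by l: l=1 → 1; l=2 → 1; l=3 → 1.
Total orbitals: 1 + 1 + 1 = 3.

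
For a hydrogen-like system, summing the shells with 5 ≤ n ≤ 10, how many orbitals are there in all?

355

Shell n has n² orbitals: 5²=25 + 6²=36 + 7²=49 + 8²=64 + 9²=81 + 10²=100 = 355 orbitals.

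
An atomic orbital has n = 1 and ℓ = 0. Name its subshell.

1s

ℓ = 0 corresponds to the letter 's', so the subshell is 1s.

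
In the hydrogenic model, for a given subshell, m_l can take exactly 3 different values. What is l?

m_l ranges over 2l+1 integers, so 2l+1 = 3 ⇒ l = 1.

l = 1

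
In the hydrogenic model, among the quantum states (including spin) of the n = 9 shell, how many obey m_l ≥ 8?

The (l, m_l) pairs meeting m_l ≥ 8 give: l=8 → 1.
Orbitals: 1. Each orbital carries two spin states, so 1 × 2 = 2 states.

2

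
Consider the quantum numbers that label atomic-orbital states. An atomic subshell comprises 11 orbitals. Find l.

l = 5 (h)

2l+1 = 11 gives l = 5.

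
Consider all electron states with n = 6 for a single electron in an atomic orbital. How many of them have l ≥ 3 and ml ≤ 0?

With n = 6 the allowed l are 0, 1, …, 5.
Contributions: l=3 → 4; l=4 → 5; l=5 → 6.
Orbitals: 4 + 5 + 6 = 15. Each orbital carries two spin states, so 15 × 2 = 30 states.

30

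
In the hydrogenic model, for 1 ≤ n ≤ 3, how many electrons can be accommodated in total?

Total orbitals = 1² + 2² + 3² = 14. Doubling for spin gives 28 electrons.

28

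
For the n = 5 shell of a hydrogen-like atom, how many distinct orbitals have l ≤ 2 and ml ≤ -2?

1

The n = 5 shell has l = 0 through 4; check each.
Per l-value: l=2 → 1.
Total orbitals: 1.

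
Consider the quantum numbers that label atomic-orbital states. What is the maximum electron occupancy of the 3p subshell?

6

A subshell with l = 1 has 2l+1 = 3 orbitals, each holding 2 electrons (spin ±1/2), so 3 × 2 = 6.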